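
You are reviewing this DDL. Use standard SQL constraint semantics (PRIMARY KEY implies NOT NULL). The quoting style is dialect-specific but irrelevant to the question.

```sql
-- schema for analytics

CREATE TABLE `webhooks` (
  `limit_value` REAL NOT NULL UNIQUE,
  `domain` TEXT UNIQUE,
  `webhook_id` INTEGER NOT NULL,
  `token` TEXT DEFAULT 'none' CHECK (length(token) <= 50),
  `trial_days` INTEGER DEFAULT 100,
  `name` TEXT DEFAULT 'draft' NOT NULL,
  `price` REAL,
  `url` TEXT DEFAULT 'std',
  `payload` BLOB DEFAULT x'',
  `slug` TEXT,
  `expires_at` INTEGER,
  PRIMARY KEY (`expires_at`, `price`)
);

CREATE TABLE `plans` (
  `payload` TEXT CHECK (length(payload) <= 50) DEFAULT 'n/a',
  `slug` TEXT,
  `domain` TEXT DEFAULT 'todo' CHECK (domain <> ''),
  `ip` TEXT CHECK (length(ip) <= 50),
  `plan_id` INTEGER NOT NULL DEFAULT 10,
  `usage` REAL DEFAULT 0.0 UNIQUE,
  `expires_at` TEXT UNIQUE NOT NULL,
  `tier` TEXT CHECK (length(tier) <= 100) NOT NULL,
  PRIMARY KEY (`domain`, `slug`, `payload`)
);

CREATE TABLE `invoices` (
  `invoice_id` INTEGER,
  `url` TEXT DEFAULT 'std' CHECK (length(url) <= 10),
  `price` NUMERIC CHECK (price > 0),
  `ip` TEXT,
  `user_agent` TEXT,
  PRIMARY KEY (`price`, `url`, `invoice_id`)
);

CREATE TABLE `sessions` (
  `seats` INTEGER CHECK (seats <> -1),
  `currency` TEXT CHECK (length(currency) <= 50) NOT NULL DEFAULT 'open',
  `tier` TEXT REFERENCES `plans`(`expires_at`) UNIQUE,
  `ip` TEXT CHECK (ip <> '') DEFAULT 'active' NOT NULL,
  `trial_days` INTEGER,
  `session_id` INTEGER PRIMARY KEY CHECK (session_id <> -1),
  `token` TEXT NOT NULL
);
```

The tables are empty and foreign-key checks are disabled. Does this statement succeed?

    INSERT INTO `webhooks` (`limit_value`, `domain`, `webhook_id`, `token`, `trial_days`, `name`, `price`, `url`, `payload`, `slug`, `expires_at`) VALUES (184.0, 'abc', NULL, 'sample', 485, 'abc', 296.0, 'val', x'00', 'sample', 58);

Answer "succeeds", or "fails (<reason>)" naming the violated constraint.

webhook_id is explicitly set to NULL, but webhook_id is declared NOT NULL.

fails (NOT NULL on webhook_id)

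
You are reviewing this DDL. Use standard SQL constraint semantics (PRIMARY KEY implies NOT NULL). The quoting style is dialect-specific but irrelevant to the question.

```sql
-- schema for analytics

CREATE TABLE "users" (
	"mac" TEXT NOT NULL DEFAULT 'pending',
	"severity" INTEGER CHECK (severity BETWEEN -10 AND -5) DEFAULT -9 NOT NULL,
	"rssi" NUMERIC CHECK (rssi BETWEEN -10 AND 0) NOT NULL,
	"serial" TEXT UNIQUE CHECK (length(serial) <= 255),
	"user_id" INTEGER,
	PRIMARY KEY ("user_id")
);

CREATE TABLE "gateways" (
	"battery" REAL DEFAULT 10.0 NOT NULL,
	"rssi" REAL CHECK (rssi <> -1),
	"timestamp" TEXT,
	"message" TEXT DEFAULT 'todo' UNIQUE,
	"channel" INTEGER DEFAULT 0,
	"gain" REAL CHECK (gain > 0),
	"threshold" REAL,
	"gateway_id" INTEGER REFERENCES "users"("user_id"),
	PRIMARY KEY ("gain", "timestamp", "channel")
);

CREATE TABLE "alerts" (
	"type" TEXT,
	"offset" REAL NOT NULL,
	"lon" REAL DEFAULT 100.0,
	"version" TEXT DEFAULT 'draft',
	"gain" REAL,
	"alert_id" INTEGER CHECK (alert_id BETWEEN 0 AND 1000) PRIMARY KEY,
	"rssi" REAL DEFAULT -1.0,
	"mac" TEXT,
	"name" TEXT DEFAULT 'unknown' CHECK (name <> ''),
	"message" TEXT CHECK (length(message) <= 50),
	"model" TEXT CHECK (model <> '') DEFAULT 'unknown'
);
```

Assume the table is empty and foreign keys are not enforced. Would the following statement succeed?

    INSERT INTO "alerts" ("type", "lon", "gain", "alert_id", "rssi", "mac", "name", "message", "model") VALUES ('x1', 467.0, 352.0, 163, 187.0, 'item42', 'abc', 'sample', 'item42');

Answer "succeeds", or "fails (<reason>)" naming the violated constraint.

offset is omitted from the column list and has no DEFAULT, so it would receive NULL.
But offset is declared NOT NULL.

fails (NOT NULL on offset)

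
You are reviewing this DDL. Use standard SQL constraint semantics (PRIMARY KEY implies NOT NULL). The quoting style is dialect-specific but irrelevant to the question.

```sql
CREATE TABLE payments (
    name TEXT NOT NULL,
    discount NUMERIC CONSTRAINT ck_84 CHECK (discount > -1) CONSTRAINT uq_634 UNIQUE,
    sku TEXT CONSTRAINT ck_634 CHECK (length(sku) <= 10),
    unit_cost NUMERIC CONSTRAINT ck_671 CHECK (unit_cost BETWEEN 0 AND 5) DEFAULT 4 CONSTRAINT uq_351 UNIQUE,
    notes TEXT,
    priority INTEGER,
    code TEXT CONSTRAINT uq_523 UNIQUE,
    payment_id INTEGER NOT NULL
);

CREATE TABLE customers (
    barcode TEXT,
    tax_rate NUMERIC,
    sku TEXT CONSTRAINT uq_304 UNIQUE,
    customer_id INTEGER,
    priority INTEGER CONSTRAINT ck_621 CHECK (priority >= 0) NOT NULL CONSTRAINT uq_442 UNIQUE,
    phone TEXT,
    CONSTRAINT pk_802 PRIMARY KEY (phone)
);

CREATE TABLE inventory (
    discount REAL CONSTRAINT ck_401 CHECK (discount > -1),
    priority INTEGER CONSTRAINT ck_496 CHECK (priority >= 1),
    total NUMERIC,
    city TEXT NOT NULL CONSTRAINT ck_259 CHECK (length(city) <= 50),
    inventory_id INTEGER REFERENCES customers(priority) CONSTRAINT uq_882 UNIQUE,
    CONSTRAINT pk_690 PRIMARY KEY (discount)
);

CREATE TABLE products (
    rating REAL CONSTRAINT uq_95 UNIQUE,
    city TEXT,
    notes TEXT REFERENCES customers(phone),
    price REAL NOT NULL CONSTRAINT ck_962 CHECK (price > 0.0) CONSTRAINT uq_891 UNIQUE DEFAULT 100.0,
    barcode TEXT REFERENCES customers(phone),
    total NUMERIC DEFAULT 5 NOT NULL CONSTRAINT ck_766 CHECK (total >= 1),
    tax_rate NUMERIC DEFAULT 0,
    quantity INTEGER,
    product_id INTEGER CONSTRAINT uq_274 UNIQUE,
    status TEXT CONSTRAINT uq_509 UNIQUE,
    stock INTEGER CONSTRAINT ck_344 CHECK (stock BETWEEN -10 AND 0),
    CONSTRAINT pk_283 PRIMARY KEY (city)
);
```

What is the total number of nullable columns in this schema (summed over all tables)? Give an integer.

payments: 6 nullable (discount, sku, unit_cost, notes, priority, code — PK none and explicit NOT NULL columns excluded).
customers: 4 nullable (barcode, tax_rate, sku, customer_id — PK (phone) and explicit NOT NULL columns excluded).
inventory: 3 nullable (priority, total, inventory_id — PK (discount) and explicit NOT NULL columns excluded).
products: 8 nullable (rating, notes, barcode, tax_rate, quantity, product_id, status, stock — PK (city) and explicit NOT NULL columns excluded).
Total: 6 + 4 + 3 + 8 = 21.

21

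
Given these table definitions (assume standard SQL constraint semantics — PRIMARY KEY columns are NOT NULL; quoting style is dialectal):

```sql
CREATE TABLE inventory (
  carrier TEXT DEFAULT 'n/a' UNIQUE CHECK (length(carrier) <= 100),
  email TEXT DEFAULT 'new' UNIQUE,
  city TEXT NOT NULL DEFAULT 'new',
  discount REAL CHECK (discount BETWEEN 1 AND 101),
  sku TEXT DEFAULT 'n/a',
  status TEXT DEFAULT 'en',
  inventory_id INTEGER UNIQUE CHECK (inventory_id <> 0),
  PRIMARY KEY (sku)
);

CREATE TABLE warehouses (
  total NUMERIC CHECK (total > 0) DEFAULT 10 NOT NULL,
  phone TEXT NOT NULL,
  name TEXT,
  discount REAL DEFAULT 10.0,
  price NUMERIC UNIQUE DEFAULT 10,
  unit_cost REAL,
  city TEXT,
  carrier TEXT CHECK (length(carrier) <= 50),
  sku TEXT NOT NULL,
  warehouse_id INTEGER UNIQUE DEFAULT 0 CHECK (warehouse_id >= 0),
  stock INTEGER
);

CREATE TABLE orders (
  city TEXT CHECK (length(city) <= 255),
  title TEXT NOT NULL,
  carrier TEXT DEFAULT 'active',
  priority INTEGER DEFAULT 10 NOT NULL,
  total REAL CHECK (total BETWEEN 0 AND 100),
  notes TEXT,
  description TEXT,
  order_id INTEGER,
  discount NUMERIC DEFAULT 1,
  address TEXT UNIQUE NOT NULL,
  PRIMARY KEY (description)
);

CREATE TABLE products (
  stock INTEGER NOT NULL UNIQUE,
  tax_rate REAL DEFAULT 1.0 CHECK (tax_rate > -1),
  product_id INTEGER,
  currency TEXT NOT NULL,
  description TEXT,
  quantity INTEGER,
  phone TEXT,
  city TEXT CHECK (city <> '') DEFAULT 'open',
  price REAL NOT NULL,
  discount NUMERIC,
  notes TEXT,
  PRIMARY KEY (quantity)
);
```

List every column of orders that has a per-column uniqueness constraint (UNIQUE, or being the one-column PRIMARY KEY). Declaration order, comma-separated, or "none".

description, address

- city: no UNIQUE or single-column PK constraint.
- title: no UNIQUE or single-column PK constraint.
- carrier: no UNIQUE or single-column PK constraint.
- priority: no UNIQUE or single-column PK constraint.
- total: no UNIQUE or single-column PK constraint.
- notes: no UNIQUE or single-column PK constraint.
- description: single-column PRIMARY KEY → unique.
- order_id: no UNIQUE or single-column PK constraint.
- discount: no UNIQUE or single-column PK constraint.
- address: declared UNIQUE → unique.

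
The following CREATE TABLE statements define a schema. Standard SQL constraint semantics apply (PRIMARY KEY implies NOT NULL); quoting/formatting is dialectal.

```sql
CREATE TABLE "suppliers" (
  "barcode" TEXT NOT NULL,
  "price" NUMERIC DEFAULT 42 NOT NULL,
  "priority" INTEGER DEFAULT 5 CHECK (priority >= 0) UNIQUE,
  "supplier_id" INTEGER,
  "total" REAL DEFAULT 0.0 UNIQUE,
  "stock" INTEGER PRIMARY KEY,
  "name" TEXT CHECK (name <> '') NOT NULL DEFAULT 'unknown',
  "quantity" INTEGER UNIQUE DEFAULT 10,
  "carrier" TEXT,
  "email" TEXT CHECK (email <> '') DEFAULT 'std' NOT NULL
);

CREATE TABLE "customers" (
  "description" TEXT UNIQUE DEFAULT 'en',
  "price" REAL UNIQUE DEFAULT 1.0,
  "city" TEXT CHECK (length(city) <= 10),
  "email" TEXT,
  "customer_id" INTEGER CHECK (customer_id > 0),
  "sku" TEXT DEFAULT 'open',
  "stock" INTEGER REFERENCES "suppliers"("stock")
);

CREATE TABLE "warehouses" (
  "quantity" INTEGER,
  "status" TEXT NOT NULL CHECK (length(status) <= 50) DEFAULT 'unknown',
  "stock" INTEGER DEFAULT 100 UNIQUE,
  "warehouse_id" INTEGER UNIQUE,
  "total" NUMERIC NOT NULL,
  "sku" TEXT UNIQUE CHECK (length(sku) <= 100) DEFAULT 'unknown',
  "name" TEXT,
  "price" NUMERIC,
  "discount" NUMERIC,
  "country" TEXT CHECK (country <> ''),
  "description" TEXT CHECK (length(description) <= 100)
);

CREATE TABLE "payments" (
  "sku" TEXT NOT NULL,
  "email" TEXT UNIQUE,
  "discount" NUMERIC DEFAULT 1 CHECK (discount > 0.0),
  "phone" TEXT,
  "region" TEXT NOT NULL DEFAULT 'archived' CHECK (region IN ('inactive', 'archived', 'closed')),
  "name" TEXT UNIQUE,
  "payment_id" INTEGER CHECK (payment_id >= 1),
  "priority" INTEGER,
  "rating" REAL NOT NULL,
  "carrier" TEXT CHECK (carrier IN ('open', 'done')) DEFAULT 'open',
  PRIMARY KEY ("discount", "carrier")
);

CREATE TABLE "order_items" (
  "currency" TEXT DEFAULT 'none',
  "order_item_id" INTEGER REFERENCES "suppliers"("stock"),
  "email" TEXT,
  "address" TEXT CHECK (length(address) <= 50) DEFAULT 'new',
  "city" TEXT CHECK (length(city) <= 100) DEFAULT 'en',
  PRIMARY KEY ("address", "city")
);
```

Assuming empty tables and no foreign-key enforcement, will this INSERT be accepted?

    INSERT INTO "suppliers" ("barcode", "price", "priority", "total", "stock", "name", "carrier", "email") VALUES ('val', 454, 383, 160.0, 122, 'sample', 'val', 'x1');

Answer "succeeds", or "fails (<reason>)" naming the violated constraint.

NOT NULL columns: barcode is supplied; email is supplied; name is supplied; price is supplied; stock is supplied.
CHECK constraints: 383 satisfies (priority >= 0); 'sample' satisfies (name <> ''); 'x1' satisfies (email <> '').
No constraint is violated.

succeeds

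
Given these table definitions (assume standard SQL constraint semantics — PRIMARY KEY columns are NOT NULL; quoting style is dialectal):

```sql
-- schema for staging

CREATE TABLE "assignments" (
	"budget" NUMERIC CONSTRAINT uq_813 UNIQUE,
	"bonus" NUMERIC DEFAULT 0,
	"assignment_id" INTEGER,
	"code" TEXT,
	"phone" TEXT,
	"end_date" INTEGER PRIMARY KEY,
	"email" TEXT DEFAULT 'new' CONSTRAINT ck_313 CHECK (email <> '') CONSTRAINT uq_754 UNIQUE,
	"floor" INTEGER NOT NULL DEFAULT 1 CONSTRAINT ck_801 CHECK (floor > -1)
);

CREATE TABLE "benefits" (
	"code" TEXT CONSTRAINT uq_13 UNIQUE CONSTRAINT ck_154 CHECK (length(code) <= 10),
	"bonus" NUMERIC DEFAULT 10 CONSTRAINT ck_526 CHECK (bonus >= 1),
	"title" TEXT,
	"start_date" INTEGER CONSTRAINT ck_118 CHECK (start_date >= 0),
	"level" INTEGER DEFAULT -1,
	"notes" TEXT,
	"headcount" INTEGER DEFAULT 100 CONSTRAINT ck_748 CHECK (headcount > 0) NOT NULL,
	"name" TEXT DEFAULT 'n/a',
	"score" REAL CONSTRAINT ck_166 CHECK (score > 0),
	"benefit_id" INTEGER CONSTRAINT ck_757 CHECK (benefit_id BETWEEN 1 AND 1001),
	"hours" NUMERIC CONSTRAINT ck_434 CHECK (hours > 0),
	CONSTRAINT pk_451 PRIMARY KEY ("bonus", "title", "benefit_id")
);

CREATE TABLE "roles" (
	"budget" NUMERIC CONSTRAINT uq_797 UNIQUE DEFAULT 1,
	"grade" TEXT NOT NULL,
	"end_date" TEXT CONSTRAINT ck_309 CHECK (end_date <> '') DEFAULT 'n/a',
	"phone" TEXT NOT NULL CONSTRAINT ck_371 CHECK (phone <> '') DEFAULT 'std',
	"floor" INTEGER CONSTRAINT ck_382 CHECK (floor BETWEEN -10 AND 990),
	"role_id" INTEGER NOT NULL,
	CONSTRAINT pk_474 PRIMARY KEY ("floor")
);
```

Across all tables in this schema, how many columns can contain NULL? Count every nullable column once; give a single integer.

15

assignments: 6 nullable (budget, bonus, assignment_id, code, phone, email — PK (end_date) and explicit NOT NULL columns excluded).
benefits: 7 nullable (code, start_date, level, notes, name, score, hours — PK (bonus, title, benefit_id) and explicit NOT NULL columns excluded).
roles: 2 nullable (budget, end_date — PK (floor) and explicit NOT NULL columns excluded).
Total: 6 + 7 + 2 = 15.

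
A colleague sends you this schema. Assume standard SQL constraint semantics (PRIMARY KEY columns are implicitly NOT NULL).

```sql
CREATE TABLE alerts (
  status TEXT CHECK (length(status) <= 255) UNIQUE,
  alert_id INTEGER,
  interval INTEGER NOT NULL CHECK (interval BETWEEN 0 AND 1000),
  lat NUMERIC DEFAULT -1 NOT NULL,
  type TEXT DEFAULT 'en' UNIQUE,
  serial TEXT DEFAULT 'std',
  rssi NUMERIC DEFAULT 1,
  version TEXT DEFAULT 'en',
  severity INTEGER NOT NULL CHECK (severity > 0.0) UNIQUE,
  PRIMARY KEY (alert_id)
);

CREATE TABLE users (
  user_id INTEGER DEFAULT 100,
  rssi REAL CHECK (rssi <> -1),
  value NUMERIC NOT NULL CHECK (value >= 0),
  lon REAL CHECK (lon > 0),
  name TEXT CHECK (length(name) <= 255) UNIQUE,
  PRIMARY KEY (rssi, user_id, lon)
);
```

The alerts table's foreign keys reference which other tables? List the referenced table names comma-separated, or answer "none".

none

No column in alerts has a REFERENCES clause.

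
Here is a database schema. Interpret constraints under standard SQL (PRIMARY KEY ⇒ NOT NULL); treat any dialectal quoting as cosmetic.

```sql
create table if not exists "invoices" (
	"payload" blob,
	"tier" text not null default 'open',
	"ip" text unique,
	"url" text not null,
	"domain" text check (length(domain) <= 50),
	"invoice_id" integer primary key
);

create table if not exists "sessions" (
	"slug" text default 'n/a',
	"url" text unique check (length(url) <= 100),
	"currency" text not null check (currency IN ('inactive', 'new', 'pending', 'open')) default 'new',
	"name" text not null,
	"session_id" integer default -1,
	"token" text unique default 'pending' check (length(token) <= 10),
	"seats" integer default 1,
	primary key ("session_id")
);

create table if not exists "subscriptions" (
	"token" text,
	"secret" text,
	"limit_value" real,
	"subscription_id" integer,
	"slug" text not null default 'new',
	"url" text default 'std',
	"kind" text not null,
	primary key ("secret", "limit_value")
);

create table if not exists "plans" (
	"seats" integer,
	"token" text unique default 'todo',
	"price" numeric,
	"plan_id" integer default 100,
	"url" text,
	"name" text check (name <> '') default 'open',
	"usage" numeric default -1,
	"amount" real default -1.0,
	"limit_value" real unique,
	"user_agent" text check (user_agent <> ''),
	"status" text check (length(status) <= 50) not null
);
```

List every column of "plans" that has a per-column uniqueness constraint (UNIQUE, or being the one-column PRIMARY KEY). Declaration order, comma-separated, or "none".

- seats: no UNIQUE or single-column PK constraint.
- token: declared UNIQUE → unique.
- price: no UNIQUE or single-column PK constraint.
- plan_id: no UNIQUE or single-column PK constraint.
- url: no UNIQUE or single-column PK constraint.
- name: no UNIQUE or single-column PK constraint.
- usage: no UNIQUE or single-column PK constraint.
- amount: no UNIQUE or single-column PK constraint.
- limit_value: declared UNIQUE → unique.
- user_agent: no UNIQUE or single-column PK constraint.
- status: no UNIQUE or single-column PK constraint.

token, limit_value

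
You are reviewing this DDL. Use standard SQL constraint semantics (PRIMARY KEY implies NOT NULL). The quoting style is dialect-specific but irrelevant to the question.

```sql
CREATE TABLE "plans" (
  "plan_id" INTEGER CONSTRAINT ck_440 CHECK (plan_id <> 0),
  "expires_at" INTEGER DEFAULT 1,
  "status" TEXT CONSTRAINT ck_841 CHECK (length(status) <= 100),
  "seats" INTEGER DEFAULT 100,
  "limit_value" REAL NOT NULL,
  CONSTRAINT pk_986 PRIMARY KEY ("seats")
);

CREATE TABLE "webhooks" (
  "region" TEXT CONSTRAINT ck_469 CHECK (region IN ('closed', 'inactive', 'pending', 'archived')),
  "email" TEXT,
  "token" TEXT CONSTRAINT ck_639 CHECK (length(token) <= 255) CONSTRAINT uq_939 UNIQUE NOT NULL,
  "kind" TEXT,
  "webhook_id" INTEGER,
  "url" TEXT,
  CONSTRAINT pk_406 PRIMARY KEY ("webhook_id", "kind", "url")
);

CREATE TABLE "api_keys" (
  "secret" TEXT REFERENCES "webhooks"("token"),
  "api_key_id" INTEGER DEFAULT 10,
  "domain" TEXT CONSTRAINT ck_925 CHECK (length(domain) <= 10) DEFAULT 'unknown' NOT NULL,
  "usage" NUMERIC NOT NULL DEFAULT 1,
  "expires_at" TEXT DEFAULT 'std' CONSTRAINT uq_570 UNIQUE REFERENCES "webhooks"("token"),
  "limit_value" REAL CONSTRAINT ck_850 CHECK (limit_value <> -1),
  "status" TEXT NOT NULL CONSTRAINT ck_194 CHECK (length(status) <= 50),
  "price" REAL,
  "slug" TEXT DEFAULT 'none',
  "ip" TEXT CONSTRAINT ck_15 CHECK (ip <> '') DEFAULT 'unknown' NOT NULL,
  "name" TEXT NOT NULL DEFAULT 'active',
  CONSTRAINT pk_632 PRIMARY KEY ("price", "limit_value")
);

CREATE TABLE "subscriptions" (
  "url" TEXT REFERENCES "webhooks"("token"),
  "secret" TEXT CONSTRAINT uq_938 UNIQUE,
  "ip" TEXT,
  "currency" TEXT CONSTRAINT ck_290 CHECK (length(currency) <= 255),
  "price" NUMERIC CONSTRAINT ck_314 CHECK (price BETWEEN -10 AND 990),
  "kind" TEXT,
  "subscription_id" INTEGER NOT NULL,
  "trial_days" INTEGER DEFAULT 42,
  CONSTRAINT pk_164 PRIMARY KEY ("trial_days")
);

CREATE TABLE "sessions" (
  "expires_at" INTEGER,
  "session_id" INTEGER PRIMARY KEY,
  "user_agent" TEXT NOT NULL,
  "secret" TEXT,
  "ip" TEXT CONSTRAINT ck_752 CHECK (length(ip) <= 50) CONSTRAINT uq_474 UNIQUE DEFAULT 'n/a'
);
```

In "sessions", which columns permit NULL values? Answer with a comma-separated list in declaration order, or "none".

- expires_at: no NOT NULL constraint applies → nullable.
- session_id: part of the PRIMARY KEY, which implies NOT NULL → not nullable.
- user_agent: declared NOT NULL → not nullable.
- secret: no NOT NULL constraint applies → nullable.
- ip: CHECK does not forbid NULL (a CHECK constraint passes when its expression is NULL) → nullable.

expires_at, secret, ip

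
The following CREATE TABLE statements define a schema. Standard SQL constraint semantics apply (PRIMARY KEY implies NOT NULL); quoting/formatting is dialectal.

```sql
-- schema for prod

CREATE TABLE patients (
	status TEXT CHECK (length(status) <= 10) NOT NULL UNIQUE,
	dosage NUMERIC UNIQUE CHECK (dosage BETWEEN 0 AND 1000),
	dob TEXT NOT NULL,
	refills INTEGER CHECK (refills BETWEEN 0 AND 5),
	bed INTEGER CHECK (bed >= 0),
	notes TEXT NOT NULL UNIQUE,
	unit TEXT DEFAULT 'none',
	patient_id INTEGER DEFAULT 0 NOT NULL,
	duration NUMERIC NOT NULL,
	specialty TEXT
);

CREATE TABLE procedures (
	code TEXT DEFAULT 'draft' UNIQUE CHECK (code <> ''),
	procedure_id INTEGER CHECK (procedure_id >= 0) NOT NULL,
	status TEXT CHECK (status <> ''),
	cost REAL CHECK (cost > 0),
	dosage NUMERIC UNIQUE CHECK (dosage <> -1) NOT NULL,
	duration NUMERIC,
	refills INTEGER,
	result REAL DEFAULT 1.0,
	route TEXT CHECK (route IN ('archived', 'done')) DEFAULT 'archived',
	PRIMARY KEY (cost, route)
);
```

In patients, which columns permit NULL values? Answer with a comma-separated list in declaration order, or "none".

- status: declared NOT NULL → not nullable.
- dosage: CHECK does not forbid NULL (a CHECK constraint passes when its expression is NULL) → nullable.
- dob: declared NOT NULL → not nullable.
- refills: CHECK does not forbid NULL (a CHECK constraint passes when its expression is NULL) → nullable.
- bed: CHECK does not forbid NULL (a CHECK constraint passes when its expression is NULL) → nullable.
- notes: declared NOT NULL → not nullable.
- unit: DEFAULT only fills an omitted column; an explicit NULL is still allowed → nullable.
- patient_id: declared NOT NULL → not nullable.
- duration: declared NOT NULL → not nullable.
- specialty: no NOT NULL constraint applies → nullable.

dosage, refills, bed, unit, specialty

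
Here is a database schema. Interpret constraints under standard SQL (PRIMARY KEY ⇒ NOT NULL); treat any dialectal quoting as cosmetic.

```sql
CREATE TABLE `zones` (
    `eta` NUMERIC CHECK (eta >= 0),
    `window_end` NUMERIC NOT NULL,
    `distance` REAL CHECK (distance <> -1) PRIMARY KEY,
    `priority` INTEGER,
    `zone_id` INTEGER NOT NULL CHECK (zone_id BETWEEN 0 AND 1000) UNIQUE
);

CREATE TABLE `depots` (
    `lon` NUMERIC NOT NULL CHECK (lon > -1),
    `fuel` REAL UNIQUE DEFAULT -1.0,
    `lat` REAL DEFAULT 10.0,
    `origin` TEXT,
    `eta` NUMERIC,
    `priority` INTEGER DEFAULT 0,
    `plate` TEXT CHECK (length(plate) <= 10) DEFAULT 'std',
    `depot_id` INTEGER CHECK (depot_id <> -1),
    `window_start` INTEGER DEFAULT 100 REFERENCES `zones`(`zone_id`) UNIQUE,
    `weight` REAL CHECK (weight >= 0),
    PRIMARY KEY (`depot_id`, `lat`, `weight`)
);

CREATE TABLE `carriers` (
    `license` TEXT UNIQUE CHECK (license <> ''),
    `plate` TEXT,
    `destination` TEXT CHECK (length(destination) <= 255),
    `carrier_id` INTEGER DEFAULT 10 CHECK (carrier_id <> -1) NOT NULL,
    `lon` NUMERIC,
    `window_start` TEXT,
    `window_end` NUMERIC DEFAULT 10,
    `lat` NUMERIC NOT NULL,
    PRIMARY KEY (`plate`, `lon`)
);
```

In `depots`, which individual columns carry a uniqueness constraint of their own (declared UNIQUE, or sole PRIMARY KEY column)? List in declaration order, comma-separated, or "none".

fuel, window_start

- lon: no UNIQUE or single-column PK constraint.
- fuel: declared UNIQUE → unique.
- lat: part of a composite PRIMARY KEY — only the tuple is unique, not this column on its own.
- origin: no UNIQUE or single-column PK constraint.
- eta: no UNIQUE or single-column PK constraint.
- priority: no UNIQUE or single-column PK constraint.
- plate: no UNIQUE or single-column PK constraint.
- depot_id: part of a composite PRIMARY KEY — only the tuple is unique, not this column on its own.
- window_start: declared UNIQUE → unique.
- weight: part of a composite PRIMARY KEY — only the tuple is unique, not this column on its own.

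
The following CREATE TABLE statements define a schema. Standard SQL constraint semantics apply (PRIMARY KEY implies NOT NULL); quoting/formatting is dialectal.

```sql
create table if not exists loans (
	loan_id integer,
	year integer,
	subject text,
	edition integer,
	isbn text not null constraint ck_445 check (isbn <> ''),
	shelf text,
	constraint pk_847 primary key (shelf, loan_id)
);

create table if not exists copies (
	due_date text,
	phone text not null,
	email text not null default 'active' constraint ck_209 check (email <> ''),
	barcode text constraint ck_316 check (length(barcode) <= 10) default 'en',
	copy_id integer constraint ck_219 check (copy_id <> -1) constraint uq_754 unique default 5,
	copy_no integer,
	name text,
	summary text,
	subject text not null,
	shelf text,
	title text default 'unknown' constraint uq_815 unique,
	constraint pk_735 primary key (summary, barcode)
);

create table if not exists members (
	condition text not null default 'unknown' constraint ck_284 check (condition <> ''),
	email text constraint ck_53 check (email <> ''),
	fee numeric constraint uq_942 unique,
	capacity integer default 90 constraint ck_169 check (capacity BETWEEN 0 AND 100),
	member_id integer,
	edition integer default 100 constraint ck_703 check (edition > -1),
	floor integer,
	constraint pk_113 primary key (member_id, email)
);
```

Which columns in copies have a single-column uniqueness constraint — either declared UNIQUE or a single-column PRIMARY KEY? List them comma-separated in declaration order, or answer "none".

- due_date: no UNIQUE or single-column PK constraint.
- phone: no UNIQUE or single-column PK constraint.
- email: no UNIQUE or single-column PK constraint.
- barcode: part of a composite PRIMARY KEY — only the tuple is unique, not this column on its own.
- copy_id: declared UNIQUE → unique.
- copy_no: no UNIQUE or single-column PK constraint.
- name: no UNIQUE or single-column PK constraint.
- summary: part of a composite PRIMARY KEY — only the tuple is unique, not this column on its own.
- subject: no UNIQUE or single-column PK constraint.
- shelf: no UNIQUE or single-column PK constraint.
- title: declared UNIQUE → unique.

copy_id, title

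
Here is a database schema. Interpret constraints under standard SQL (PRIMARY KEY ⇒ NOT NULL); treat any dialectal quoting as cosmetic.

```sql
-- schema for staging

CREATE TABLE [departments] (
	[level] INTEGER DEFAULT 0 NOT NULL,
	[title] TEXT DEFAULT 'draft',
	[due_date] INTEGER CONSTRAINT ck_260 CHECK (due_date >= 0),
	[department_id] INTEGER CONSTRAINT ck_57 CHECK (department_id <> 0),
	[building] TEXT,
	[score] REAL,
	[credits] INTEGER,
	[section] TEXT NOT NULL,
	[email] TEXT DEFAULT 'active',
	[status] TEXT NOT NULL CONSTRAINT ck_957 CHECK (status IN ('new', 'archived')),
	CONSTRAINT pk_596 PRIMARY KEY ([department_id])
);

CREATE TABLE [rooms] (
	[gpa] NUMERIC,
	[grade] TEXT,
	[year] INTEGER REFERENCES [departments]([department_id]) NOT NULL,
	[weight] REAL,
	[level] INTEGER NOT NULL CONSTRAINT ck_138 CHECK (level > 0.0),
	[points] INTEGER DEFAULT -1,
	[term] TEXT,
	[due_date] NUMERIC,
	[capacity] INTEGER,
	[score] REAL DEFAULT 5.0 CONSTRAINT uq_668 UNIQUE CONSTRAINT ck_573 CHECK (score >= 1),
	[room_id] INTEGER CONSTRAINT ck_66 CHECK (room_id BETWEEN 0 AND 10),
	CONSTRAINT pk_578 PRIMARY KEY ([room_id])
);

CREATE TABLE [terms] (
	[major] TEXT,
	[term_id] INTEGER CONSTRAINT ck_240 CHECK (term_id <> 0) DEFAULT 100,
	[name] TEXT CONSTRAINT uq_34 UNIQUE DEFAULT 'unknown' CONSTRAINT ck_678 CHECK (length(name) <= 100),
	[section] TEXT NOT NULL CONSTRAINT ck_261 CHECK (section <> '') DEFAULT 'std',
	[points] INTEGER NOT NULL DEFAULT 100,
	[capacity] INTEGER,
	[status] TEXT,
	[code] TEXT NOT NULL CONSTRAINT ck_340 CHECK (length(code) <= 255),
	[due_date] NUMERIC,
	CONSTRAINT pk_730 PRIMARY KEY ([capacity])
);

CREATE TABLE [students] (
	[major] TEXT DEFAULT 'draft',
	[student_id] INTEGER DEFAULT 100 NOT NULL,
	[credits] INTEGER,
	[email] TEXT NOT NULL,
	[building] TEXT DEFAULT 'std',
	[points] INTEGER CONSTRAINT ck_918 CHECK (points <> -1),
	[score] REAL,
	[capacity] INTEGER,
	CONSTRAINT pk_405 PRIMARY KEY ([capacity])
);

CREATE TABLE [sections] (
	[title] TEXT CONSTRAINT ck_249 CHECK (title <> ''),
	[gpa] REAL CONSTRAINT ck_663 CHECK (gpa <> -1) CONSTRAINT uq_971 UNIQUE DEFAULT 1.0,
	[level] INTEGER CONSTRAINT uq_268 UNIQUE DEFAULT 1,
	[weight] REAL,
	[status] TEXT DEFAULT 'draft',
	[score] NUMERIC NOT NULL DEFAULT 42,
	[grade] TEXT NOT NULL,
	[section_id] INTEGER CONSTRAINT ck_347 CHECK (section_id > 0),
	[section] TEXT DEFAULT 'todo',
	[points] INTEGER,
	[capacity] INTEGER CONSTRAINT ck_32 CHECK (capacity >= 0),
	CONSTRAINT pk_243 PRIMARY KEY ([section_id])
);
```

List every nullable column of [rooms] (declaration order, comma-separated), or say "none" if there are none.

- gpa: no NOT NULL constraint applies → nullable.
- grade: no NOT NULL constraint applies → nullable.
- year: declared NOT NULL → not nullable.
- weight: no NOT NULL constraint applies → nullable.
- level: declared NOT NULL → not nullable.
- points: DEFAULT only fills an omitted column; an explicit NULL is still allowed → nullable.
- term: no NOT NULL constraint applies → nullable.
- due_date: no NOT NULL constraint applies → nullable.
- capacity: no NOT NULL constraint applies → nullable.
- score: CHECK does not forbid NULL (a CHECK constraint passes when its expression is NULL) → nullable.
- room_id: part of the PRIMARY KEY, which implies NOT NULL → not nullable.

gpa, grade, weight, points, term, due_date, capacity, score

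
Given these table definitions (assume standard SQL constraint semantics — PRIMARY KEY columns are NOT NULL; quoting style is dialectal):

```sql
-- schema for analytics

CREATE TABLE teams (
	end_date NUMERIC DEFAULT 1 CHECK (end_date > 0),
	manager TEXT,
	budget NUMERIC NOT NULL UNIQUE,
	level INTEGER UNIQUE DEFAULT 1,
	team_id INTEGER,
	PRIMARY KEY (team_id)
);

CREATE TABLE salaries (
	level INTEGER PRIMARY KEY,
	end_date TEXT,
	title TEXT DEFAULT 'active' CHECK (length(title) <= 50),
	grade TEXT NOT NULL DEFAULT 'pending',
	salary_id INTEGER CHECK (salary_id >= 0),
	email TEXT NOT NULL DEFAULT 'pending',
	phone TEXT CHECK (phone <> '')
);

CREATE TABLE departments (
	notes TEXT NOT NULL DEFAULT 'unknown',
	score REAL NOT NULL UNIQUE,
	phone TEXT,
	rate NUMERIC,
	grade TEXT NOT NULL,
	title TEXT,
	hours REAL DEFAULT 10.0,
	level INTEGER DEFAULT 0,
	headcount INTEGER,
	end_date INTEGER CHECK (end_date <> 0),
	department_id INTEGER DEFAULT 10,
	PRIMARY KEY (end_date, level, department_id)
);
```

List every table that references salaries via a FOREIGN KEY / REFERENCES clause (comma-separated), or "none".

none

No REFERENCES clause anywhere in the schema names salaries.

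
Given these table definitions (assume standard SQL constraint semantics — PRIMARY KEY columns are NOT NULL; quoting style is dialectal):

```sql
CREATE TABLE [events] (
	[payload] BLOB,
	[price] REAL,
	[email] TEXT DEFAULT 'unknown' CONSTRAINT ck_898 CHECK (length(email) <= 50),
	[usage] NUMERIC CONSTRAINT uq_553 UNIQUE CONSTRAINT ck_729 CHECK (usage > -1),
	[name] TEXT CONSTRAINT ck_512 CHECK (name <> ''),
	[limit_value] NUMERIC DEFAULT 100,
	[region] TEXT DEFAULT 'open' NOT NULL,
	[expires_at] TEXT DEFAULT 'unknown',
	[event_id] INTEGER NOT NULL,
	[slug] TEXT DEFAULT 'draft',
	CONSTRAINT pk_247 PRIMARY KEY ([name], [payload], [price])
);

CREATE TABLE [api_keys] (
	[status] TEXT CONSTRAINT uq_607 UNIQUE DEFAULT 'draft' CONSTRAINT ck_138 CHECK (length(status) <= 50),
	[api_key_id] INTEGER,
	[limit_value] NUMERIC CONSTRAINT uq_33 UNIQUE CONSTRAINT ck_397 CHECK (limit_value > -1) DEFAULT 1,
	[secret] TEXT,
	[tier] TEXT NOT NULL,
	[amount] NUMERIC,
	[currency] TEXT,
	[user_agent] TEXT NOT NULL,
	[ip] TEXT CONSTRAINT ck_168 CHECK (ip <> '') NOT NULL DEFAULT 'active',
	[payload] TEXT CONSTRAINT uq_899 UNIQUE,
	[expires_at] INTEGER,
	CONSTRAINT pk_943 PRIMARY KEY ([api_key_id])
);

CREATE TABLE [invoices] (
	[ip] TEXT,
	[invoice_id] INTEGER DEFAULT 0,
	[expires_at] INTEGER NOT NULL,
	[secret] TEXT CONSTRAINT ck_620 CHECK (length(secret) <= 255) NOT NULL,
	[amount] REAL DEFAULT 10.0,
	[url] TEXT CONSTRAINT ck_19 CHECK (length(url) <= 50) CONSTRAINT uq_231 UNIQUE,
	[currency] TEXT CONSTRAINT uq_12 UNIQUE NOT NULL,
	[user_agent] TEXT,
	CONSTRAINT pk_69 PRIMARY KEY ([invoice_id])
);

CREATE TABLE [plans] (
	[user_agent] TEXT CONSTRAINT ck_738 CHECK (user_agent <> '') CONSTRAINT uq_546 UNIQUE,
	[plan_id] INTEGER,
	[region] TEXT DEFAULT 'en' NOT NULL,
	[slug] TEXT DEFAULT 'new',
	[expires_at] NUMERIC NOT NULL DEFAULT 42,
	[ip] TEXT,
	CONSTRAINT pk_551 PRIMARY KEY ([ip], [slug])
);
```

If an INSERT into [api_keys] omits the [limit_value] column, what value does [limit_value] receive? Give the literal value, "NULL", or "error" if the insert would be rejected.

1

limit_value has an explicit DEFAULT 1.
When the column is omitted from an INSERT, that default is used.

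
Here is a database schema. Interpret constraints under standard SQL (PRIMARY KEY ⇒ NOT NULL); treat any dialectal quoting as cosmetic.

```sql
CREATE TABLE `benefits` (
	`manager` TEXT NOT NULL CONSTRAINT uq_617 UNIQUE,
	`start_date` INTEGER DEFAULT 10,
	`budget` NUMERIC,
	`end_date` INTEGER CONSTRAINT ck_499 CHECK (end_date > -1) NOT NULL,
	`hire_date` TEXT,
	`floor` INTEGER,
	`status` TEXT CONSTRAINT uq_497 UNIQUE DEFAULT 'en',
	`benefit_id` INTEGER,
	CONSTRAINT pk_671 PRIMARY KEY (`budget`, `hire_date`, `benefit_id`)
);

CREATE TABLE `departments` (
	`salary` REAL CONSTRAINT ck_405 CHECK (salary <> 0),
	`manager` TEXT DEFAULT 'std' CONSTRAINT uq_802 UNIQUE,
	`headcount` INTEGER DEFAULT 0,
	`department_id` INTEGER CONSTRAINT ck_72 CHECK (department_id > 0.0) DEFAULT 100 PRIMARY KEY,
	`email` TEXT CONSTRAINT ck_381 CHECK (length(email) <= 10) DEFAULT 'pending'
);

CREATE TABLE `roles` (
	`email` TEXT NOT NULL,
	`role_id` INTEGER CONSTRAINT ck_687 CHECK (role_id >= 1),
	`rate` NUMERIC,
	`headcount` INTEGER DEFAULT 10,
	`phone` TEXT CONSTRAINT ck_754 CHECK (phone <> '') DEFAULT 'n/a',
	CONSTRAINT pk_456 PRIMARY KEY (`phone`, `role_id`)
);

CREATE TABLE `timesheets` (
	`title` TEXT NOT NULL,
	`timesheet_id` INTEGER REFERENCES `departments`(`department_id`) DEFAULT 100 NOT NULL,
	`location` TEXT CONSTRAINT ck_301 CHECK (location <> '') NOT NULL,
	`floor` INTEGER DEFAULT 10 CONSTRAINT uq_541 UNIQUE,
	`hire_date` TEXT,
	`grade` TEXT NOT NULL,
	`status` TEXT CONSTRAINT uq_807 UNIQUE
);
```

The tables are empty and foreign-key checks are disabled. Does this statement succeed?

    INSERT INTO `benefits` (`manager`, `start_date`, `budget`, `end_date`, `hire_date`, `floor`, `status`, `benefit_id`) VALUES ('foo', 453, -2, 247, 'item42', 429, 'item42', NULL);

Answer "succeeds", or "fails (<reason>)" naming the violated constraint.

fails (NOT NULL on benefit_id)

benefit_id is explicitly set to NULL, but benefit_id is part of the PRIMARY KEY (implied NOT NULL).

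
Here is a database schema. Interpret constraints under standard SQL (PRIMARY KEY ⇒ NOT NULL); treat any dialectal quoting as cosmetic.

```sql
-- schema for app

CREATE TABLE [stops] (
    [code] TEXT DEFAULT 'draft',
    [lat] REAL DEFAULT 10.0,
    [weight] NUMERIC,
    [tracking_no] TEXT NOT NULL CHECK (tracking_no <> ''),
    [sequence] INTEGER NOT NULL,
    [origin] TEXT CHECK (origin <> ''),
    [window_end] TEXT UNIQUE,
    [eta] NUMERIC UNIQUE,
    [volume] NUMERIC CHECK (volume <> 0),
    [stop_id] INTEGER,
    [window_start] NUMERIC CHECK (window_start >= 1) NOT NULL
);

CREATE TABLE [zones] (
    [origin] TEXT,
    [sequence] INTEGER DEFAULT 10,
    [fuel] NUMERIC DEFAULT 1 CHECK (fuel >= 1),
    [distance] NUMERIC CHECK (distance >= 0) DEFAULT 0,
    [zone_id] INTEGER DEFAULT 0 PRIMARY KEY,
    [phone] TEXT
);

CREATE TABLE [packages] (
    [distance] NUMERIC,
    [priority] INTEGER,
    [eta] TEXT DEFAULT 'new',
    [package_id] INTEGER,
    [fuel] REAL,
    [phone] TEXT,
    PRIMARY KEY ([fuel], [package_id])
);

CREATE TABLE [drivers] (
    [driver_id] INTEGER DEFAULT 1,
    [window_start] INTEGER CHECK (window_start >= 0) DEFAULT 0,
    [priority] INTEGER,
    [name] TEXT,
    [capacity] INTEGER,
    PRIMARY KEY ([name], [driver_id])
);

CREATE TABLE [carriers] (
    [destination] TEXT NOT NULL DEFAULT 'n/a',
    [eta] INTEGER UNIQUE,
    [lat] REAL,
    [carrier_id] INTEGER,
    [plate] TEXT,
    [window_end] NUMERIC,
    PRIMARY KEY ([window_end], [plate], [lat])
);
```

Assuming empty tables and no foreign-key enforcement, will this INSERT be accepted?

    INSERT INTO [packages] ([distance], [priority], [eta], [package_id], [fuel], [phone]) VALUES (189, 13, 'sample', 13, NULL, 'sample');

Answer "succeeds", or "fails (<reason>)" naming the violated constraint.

fuel is explicitly set to NULL, but fuel is part of the PRIMARY KEY (implied NOT NULL).

fails (NOT NULL on fuel)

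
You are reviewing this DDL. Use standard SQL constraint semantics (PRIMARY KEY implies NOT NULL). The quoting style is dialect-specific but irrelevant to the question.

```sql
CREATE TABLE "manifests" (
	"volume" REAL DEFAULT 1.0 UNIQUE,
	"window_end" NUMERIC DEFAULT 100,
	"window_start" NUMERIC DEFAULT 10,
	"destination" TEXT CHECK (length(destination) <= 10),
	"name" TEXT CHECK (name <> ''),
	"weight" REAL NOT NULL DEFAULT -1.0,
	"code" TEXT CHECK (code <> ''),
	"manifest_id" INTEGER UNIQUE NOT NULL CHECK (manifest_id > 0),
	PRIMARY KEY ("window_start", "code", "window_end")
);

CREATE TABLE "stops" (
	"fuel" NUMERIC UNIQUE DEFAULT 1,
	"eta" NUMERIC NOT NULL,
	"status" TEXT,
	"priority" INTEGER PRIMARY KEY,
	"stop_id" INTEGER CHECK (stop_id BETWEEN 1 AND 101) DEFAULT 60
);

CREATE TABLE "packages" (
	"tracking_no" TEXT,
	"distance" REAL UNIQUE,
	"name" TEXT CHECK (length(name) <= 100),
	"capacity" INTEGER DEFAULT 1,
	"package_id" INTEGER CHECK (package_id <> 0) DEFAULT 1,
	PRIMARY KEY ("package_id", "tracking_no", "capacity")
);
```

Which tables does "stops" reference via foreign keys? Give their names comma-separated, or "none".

No column in stops has a REFERENCES clause.

none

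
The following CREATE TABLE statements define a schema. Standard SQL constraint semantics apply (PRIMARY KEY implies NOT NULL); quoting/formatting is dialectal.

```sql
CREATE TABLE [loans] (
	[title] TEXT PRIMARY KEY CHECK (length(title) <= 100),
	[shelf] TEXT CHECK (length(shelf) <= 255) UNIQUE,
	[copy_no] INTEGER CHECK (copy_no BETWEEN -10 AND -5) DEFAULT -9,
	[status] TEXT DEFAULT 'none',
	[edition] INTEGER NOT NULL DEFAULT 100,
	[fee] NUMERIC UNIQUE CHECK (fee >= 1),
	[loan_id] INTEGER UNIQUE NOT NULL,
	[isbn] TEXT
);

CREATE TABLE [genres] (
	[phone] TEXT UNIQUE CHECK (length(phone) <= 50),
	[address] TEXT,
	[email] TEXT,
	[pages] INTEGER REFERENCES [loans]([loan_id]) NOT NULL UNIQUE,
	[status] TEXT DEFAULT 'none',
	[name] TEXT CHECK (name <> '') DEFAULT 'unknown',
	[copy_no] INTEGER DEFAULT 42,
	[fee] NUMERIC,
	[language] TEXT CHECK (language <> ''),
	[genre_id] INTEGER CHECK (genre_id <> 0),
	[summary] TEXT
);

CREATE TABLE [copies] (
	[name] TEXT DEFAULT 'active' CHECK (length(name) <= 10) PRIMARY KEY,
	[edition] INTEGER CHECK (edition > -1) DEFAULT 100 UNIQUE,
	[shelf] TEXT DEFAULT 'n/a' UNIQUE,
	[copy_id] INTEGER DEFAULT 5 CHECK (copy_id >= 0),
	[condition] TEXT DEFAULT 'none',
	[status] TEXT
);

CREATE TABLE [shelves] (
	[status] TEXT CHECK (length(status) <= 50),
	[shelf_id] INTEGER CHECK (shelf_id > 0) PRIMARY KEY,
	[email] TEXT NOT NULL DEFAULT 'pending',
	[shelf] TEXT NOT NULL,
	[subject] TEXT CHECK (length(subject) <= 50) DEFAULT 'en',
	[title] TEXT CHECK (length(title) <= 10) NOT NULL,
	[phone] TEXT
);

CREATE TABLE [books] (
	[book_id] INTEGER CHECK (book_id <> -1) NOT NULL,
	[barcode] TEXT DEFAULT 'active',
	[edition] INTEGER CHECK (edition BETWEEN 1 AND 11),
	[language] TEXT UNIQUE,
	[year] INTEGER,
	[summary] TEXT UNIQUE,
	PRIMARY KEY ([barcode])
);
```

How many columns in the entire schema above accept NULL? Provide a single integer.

27

loans: 5 nullable (shelf, copy_no, status, fee, isbn — PK (title) and explicit NOT NULL columns excluded).
genres: 10 nullable (phone, address, email, status, name, copy_no, fee, language, genre_id, summary — PK none and explicit NOT NULL columns excluded).
copies: 5 nullable (edition, shelf, copy_id, condition, status — PK (name) and explicit NOT NULL columns excluded).
shelves: 3 nullable (status, subject, phone — PK (shelf_id) and explicit NOT NULL columns excluded).
books: 4 nullable (edition, language, year, summary — PK (barcode) and explicit NOT NULL columns excluded).
Total: 5 + 10 + 5 + 3 + 4 = 27.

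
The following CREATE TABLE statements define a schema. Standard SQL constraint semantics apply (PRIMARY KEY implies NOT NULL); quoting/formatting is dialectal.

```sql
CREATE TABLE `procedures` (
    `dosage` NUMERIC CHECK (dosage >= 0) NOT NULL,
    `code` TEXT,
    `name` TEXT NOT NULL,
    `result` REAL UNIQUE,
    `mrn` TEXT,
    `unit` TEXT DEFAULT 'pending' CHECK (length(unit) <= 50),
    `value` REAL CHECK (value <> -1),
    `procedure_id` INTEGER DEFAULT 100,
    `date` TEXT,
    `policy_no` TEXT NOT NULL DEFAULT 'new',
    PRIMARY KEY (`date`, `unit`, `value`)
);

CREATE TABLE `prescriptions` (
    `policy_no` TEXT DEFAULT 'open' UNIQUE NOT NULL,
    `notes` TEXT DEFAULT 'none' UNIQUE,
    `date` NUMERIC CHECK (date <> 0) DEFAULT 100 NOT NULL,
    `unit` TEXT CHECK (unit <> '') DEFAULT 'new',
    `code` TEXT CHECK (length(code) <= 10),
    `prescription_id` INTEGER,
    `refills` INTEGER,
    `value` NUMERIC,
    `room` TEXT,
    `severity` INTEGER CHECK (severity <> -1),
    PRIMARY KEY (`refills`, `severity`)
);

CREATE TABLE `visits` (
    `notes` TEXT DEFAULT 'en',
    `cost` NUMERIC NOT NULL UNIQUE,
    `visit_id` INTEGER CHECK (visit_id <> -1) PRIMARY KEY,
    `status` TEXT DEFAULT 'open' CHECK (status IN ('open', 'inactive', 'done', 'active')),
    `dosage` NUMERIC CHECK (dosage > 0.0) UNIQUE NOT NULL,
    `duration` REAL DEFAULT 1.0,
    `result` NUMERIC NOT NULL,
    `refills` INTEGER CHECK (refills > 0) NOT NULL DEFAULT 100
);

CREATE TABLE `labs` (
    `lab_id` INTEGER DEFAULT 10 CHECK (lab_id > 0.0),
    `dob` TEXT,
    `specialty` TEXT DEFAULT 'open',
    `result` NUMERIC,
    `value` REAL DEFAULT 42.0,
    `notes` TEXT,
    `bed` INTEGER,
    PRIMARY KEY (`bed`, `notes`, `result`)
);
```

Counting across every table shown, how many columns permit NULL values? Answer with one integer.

procedures: 4 nullable (code, result, mrn, procedure_id — PK (date, unit, value) and explicit NOT NULL columns excluded).
prescriptions: 6 nullable (notes, unit, code, prescription_id, value, room — PK (refills, severity) and explicit NOT NULL columns excluded).
visits: 3 nullable (notes, status, duration — PK (visit_id) and explicit NOT NULL columns excluded).
labs: 4 nullable (lab_id, dob, specialty, value — PK (bed, notes, result) and explicit NOT NULL columns excluded).
Total: 4 + 6 + 3 + 4 = 17.

17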